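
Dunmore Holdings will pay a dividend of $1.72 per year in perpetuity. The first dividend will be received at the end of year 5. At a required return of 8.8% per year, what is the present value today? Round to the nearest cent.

$13.95

Value at end of year 4: C / r = $1.72 / 0.088 = $19.5455
Discount to today: PV = $19.5455 / (1 + 0.088)^4 = $19.5455 / 1.401250 = $13.95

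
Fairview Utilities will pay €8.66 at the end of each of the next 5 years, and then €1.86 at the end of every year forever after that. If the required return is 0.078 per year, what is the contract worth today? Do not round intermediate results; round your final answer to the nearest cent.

PV of 5-year annuity: €8.66 × [1 − (1+0.078)^−5] / 0.078 = 34.75990
Perpetuity value at year 5: €1.86 / 0.078 = 23.84615
PV of perpetuity: 23.84615 / (1+0.078)^5 = 16.38040
Total PV = 34.75990 + 16.38040 = 51.14030

€51.14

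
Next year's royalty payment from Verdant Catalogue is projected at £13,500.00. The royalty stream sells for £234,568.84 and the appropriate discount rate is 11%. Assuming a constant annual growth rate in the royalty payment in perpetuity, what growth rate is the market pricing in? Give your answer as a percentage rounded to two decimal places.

P = D₁/(r−g) ⇒ g = r − D₁/P = 0.11 − £13,500.00/£234,568.84 = 0.052448

5.24%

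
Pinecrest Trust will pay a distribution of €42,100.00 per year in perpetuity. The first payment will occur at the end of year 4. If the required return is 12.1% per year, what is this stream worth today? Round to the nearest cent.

€246990.29

Value at end of year 3: C / r = €42,100.00 / 0.121 = €347,933.8843
Discount to today: PV = €347,933.8843 / (1 + 0.121)^3 = €347,933.8843 / 1.408695 = €246,990.29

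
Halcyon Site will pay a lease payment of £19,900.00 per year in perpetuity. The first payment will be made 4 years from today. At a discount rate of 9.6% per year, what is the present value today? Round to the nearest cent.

£157452.72

Value at end of year 3: C / r = £19,900.00 / 0.096 = £207,291.6667
Discount to today: PV = £207,291.6667 / (1 + 0.096)^3 = £207,291.6667 / 1.316533 = £157,452.72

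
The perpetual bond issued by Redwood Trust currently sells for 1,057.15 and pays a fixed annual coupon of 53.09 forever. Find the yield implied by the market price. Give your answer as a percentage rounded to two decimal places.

P = C/r ⇒ r = C/P = 53.09/1,057.15 = 0.050220

5.02%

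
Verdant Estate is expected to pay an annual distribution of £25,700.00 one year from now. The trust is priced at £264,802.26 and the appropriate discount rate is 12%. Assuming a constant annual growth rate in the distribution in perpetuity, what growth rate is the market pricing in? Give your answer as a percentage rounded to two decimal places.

2.29%

P = D₁/(r−g) ⇒ g = r − D₁/P = 0.12 − £25,700.00/£264,802.26 = 0.022946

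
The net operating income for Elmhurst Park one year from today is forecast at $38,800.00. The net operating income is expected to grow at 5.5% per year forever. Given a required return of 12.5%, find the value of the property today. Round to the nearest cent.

Growing perpetuity: P = D₁ / (r − g) = $38,800.0000 / (0.125 − 0.055) = $554,285.71

$554285.71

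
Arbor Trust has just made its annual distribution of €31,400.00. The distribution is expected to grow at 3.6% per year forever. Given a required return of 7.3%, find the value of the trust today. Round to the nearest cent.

€879200.00

D₁ = D₀ × (1 + g) = €31,400.00 × 1.036 = €32,530.4000
Growing perpetuity: P = D₁ / (r − g) = €32,530.4000 / (0.073 − 0.036) = €879,200.00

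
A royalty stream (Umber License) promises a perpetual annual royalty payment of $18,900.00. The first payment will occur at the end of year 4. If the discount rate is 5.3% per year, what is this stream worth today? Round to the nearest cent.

$305422.35

Value at end of year 3: C / r = $18,900.00 / 0.053 = $356,603.7736
Discount to today: PV = $356,603.7736 / (1 + 0.053)^3 = $356,603.7736 / 1.167576 = $305,422.35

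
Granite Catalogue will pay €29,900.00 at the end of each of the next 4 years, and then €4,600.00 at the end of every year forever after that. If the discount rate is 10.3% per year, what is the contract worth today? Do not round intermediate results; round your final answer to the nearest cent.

PV of 4-year annuity: €29,900.00 × [1 − (1+0.103)^−4] / 0.103 = 94166.73303
Perpetuity value at year 4: €4,600.00 / 0.103 = 44660.19417
PV of perpetuity: 44660.19417 / (1+0.103)^4 = 30173.00448
Total PV = 94166.73303 + 30173.00448 = 124339.73751

€124339.74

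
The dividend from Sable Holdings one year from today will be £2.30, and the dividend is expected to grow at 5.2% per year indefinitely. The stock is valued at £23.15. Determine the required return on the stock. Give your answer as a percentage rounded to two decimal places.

P = D₁/(r − g) ⇒ r = D₁/P + g = £2.3000/£23.15 + 0.052 = 0.099352 + 0.052 = 0.151352

15.14%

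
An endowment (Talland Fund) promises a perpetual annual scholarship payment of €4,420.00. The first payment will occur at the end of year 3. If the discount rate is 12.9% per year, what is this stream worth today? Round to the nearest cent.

€26880.95

Value at end of year 2: C / r = €4,420.00 / 0.129 = €34,263.5659
Discount to today: PV = €34,263.5659 / (1 + 0.129)^2 = €34,263.5659 / 1.274641 = €26,880.95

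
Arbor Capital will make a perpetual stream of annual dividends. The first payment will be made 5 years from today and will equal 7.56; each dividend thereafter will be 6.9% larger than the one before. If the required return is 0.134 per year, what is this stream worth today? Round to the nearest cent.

Value at end of year 4: C₁ / (r − g) = 7.56 / (0.134 − 0.069) = 116.3077
Discount to today: PV = 116.3077 / (1 + 0.134)^4 = 116.3077 / 1.653683 = 70.33

70.33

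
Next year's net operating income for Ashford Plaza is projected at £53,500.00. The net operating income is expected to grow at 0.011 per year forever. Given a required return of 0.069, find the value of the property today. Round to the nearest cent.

£922413.79

Growing perpetuity: P = D₁ / (r − g) = £53,500.0000 / (0.069 − 0.011) = £922,413.79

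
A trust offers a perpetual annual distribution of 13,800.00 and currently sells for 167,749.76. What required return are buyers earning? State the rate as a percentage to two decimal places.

P = C/r ⇒ r = C/P = 13,800.00/167,749.76 = 0.082265

8.23%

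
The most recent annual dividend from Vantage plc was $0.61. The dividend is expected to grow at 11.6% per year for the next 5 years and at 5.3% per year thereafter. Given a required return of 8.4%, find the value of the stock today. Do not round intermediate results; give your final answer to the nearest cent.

D_1 = 0.68076
D_2 = 0.75973
D_3 = 0.84786
D_4 = 0.94621
D_5 = 1.05597
Terminal value at year 5: TV = D_5×(1+g_2)/(r−g_2) = 1.11193/0.031 = 35.86885
P_0 = D_1/(1+r)^1 + D_2/(1+r)^2 + D_3/(1+r)^3 + D_4/(1+r)^4 + D_5/(1+r)^5 + TV/(1+r)^5
    = 0.62801 + 0.64655 + 0.66563 + 0.68528 + 0.70551 + 23.96465 = 27.29563

$27.30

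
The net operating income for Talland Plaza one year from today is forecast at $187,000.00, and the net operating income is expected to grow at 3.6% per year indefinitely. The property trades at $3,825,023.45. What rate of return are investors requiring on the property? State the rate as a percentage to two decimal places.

P = D₁/(r − g) ⇒ r = D₁/P + g = $187,000.0000/$3,825,023.45 + 0.036 = 0.048889 + 0.036 = 0.084889

8.49%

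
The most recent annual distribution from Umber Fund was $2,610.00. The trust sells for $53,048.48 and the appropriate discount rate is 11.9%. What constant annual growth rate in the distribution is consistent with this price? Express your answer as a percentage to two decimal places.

P = D₀(1+g)/(r−g) ⇒ P(r−g) = D₀(1+g) ⇒ g(P+D₀) = P·r − D₀
g = (P·r − D₀)/(P + D₀) = ($53,048.48×0.119 − $2,610.00) / ($53,048.48 + $2,610.00) = 0.066527

6.65%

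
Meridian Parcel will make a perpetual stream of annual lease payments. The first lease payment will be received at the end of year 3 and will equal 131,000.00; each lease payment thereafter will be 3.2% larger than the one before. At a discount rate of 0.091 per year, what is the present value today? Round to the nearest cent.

1865390.60

Value at end of year 2: C₁ / (r − g) = 131,000.00 / (0.091 − 0.032) = 2,220,338.9831
Discount to today: PV = 2,220,338.9831 / (1 + 0.091)^2 = 2,220,338.9831 / 1.190281 = 1,865,390.60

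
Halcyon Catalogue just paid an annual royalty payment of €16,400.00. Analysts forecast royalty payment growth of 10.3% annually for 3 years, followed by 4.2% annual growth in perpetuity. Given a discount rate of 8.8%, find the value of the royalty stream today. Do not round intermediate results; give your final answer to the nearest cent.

€437642.76

D_1 = 18089.20000
D_2 = 19952.38760
D_3 = 22007.48352
Terminal value at year 3: TV = D_3×(1+g_2)/(r−g_2) = 22931.79783/0.046 = 498517.34415
P_0 = D_1/(1+r)^1 + D_2/(1+r)^2 + D_3/(1+r)^3 + TV/(1+r)^3
    = 16626.10294 + 16855.32311 + 17087.70348 + 387073.63110 = 437642.76063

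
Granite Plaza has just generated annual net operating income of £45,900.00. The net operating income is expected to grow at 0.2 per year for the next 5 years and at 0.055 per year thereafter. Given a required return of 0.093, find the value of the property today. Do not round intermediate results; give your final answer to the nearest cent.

£2339134.59

D_1 = 55080.00000
D_2 = 66096.00000
D_3 = 79315.20000
D_4 = 95178.24000
D_5 = 114213.88800
Terminal value at year 5: TV = D_5×(1+g_2)/(r−g_2) = 120495.65184/0.038 = 3170938.20632
P_0 = D_1/(1+r)^1 + D_2/(1+r)^2 + D_3/(1+r)^3 + D_4/(1+r)^4 + D_5/(1+r)^5 + TV/(1+r)^5
    = 50393.41263 + 55326.71103 + 60742.95813 + 66689.43253 + 73218.04120 + 2032764.03855 = 2339134.59405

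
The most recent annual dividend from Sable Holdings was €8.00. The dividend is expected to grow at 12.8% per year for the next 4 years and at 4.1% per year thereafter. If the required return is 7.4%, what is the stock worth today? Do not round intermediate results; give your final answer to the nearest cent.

D_1 = 9.02400
D_2 = 10.17907
D_3 = 11.48199
D_4 = 12.95169
Terminal value at year 4: TV = D_4×(1+g_2)/(r−g_2) = 13.48271/0.033 = 408.56690
P_0 = D_1/(1+r)^1 + D_2/(1+r)^2 + D_3/(1+r)^3 + D_4/(1+r)^4 + TV/(1+r)^4
    = 8.40223 + 8.82469 + 9.26839 + 9.73440 + 307.07612 = 343.30585

€343.31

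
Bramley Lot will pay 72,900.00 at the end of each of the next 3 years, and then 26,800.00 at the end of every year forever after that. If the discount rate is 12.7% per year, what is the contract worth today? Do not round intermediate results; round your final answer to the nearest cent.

320429.64

PV of 3-year annuity: 72,900.00 × [1 − (1+0.127)^−3] / 0.127 = 173008.65065
Perpetuity value at year 3: 26,800.00 / 0.127 = 211023.62205
PV of perpetuity: 211023.62205 / (1+0.127)^3 = 147420.99053
Total PV = 173008.65065 + 147420.99053 = 320429.64118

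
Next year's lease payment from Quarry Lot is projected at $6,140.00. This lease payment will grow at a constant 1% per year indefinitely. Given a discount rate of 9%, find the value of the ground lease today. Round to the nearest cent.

Growing perpetuity: P = D₁ / (r − g) = $6,140.0000 / (0.09 − 0.01) = $76,750.00

$76750.00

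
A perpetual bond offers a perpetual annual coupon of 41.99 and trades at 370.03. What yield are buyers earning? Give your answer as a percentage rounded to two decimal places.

11.35%

P = C/r ⇒ r = C/P = 41.99/370.03 = 0.113477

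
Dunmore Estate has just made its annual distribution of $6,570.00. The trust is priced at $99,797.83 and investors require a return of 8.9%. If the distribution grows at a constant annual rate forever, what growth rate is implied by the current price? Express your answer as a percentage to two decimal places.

P = D₀(1+g)/(r−g) ⇒ P(r−g) = D₀(1+g) ⇒ g(P+D₀) = P·r − D₀
g = (P·r − D₀)/(P + D₀) = ($99,797.83×0.089 − $6,570.00) / ($99,797.83 + $6,570.00) = 0.021736

2.17%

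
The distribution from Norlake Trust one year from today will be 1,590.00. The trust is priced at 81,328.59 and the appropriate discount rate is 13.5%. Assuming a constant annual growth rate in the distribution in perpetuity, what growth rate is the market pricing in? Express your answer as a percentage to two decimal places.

11.54%

P = D₁/(r−g) ⇒ g = r − D₁/P = 0.135 − 1,590.00/81,328.59 = 0.115450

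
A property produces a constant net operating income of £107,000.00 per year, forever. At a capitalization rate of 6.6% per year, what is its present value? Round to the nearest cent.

Level perpetuity: PV = C / r = £107,000.00 / 0.066 = £1,621,212.12

£1621212.12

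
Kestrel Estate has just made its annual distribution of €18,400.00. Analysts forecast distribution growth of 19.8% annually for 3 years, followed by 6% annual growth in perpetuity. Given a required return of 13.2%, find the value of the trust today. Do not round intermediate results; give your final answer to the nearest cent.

D_1 = 22043.20000
D_2 = 26407.75360
D_3 = 31636.48881
Terminal value at year 3: TV = D_3×(1+g_2)/(r−g_2) = 33534.67814/0.072 = 465759.41863
P_0 = D_1/(1+r)^1 + D_2/(1+r)^2 + D_3/(1+r)^3 + TV/(1+r)^3
    = 19472.79152 + 20608.13095 + 21809.66509 + 321086.73607 = 382977.32363

€382977.32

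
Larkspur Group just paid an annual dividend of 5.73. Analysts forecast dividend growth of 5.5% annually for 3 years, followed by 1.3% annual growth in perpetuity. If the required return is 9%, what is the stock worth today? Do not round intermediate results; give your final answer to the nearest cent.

84.46

D_1 = 6.04515
D_2 = 6.37763
D_3 = 6.72840
Terminal value at year 3: TV = D_3×(1+g_2)/(r−g_2) = 6.81587/0.077 = 88.51782
P_0 = D_1/(1+r)^1 + D_2/(1+r)^2 + D_3/(1+r)^3 + TV/(1+r)^3
    = 5.54601 + 5.36793 + 5.19556 + 68.35200 = 84.46150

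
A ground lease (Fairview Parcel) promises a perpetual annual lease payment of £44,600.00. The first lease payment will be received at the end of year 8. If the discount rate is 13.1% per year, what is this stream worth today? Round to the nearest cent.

Value at end of year 7: C / r = £44,600.00 / 0.131 = £340,458.0153
Discount to today: PV = £340,458.0153 / (1 + 0.131)^7 = £340,458.0153 / 2.367218 = £143,822.00

£143822.00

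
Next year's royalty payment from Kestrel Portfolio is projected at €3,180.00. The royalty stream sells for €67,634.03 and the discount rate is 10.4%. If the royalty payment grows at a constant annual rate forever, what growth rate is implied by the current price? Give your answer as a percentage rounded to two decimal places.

5.70%

P = D₁/(r−g) ⇒ g = r − D₁/P = 0.104 − €3,180.00/€67,634.03 = 0.056982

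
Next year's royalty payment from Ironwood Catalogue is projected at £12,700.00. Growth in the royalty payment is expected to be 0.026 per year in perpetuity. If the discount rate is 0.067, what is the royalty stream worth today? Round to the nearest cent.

Growing perpetuity: P = D₁ / (r − g) = £12,700.0000 / (0.067 − 0.026) = £309,756.10

£309756.10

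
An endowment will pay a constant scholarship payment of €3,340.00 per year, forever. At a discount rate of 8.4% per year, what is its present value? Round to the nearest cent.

Level perpetuity: PV = C / r = €3,340.00 / 0.084 = €39,761.90

€39761.90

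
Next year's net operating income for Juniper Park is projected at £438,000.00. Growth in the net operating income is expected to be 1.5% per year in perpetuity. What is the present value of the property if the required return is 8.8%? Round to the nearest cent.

Growing perpetuity: P = D₁ / (r − g) = £438,000.0000 / (0.088 − 0.015) = £6,000,000.00

£6000000.00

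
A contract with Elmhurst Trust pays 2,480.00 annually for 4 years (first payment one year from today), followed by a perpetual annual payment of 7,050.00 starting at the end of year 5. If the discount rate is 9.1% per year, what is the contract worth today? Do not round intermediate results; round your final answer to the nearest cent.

62699.45

PV of 4-year annuity: 2,480.00 × [1 − (1+0.091)^−4] / 0.091 = 8016.90149
Perpetuity value at year 4: 7,050.00 / 0.091 = 77472.52747
PV of perpetuity: 77472.52747 / (1+0.091)^4 = 54682.54541
Total PV = 8016.90149 + 54682.54541 = 62699.44690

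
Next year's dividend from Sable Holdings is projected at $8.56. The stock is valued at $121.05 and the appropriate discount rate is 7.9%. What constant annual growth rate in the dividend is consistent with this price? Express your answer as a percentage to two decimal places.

0.83%

P = D₁/(r−g) ⇒ g = r − D₁/P = 0.079 − $8.56/$121.05 = 0.008285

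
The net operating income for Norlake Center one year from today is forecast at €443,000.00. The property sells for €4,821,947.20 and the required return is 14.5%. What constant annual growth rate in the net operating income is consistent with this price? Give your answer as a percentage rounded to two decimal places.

5.31%

P = D₁/(r−g) ⇒ g = r − D₁/P = 0.145 − €443,000.00/€4,821,947.20 = 0.053128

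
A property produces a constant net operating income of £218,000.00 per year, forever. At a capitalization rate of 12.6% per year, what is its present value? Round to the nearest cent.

Level perpetuity: PV = C / r = £218,000.00 / 0.126 = £1,730,158.73

£1730158.73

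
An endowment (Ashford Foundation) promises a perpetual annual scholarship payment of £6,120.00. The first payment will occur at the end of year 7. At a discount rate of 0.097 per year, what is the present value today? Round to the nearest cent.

£36202.61

Value at end of year 6: C / r = £6,120.00 / 0.097 = £63,092.7835
Discount to today: PV = £63,092.7835 / (1 + 0.097)^6 = £63,092.7835 / 1.742769 = £36,202.61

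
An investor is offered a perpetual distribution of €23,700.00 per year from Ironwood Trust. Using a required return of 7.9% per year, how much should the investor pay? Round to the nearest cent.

Level perpetuity: PV = C / r = €23,700.00 / 0.079 = €300,000.00

€300000.00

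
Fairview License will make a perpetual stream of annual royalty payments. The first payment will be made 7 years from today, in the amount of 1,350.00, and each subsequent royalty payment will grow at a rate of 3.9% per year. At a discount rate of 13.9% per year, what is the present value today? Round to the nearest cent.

Value at end of year 6: C₁ / (r − g) = 1,350.00 / (0.139 − 0.039) = 13,500.0000
Discount to today: PV = 13,500.0000 / (1 + 0.139)^6 = 13,500.0000 / 2.183445 = 6,182.89

6182.89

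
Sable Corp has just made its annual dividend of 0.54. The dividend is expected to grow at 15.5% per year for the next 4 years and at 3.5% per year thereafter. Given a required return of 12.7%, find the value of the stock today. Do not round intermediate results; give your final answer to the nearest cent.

9.00

D_1 = 0.62370
D_2 = 0.72037
D_3 = 0.83203
D_4 = 0.96100
Terminal value at year 4: TV = D_4×(1+g_2)/(r−g_2) = 0.99463/0.092 = 10.81121
P_0 = D_1/(1+r)^1 + D_2/(1+r)^2 + D_3/(1+r)^3 + D_4/(1+r)^4 + TV/(1+r)^4
    = 0.55342 + 0.56717 + 0.58126 + 0.59570 + 6.70160 = 8.99914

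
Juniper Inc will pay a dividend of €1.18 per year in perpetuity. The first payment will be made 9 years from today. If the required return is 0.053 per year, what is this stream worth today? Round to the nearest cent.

€14.73

Value at end of year 8: C / r = €1.18 / 0.053 = €22.2642
Discount to today: PV = €22.2642 / (1 + 0.053)^8 = €22.2642 / 1.511565 = €14.73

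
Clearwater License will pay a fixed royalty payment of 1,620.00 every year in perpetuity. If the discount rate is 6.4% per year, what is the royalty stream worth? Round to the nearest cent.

25312.50

Level perpetuity: PV = C / r = 1,620.00 / 0.064 = 25,312.50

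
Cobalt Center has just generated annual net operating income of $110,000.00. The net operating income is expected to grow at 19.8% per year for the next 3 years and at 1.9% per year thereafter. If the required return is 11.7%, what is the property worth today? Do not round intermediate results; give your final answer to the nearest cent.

D_1 = 131780.00000
D_2 = 157872.44000
D_3 = 189131.18312
Terminal value at year 3: TV = D_3×(1+g_2)/(r−g_2) = 192724.67560/0.098 = 1966578.32244
P_0 = D_1/(1+r)^1 + D_2/(1+r)^2 + D_3/(1+r)^3 + TV/(1+r)^3
    = 117976.72337 + 126531.88415 + 135707.42812 + 1411080.29850 = 1791296.33413

$1791296.33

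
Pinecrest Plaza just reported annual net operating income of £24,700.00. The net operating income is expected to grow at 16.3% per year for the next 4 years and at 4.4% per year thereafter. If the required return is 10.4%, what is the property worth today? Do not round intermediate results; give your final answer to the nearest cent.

£642008.68

D_1 = 28726.10000
D_2 = 33408.45430
D_3 = 38854.03235
D_4 = 45187.23962
Terminal value at year 4: TV = D_4×(1+g_2)/(r−g_2) = 47175.47817/0.06 = 786257.96946
P_0 = D_1/(1+r)^1 + D_2/(1+r)^2 + D_3/(1+r)^3 + D_4/(1+r)^4 + TV/(1+r)^4
    = 26020.01812 + 27410.58068 + 28875.45773 + 30418.62077 + 529284.00147 = 642008.67876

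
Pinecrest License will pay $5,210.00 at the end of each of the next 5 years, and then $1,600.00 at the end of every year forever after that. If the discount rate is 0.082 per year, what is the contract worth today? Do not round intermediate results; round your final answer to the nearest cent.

PV of 5-year annuity: $5,210.00 × [1 − (1+0.082)^−5] / 0.082 = 20692.82643
Perpetuity value at year 5: $1,600.00 / 0.082 = 19512.19512
PV of perpetuity: 19512.19512 / (1+0.082)^5 = 13157.39238
Total PV = 20692.82643 + 13157.39238 = 33850.21881

$33850.22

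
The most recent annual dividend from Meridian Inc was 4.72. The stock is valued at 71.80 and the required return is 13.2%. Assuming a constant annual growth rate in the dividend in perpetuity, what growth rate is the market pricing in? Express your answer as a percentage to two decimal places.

6.22%

P = D₀(1+g)/(r−g) ⇒ P(r−g) = D₀(1+g) ⇒ g(P+D₀) = P·r − D₀
g = (P·r − D₀)/(P + D₀) = (71.80×0.132 − 4.72) / (71.80 + 4.72) = 0.062175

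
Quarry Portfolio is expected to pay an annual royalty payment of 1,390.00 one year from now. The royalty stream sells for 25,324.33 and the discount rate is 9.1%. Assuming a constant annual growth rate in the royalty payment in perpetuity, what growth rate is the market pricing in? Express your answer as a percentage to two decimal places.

3.61%

P = D₁/(r−g) ⇒ g = r − D₁/P = 0.091 − 1,390.00/25,324.33 = 0.036112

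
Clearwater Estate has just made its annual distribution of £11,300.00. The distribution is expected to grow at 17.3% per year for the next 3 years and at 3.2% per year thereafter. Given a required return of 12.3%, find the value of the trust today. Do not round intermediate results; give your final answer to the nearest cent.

£183049.20

D_1 = 13254.90000
D_2 = 15547.99770
D_3 = 18237.80130
Terminal value at year 3: TV = D_3×(1+g_2)/(r−g_2) = 18821.41094/0.091 = 206828.69169
P_0 = D_1/(1+r)^1 + D_2/(1+r)^2 + D_3/(1+r)^3 + TV/(1+r)^3
    = 11803.11665 + 12328.63387 + 12877.54900 + 146039.89634 = 183049.19586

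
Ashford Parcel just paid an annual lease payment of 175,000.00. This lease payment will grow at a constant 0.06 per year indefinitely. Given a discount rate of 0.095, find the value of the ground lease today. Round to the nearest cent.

5300000.00

D₁ = D₀ × (1 + g) = 175,000.00 × 1.06 = 185,500.0000
Growing perpetuity: P = D₁ / (r − g) = 185,500.0000 / (0.095 − 0.06) = 5,300,000.00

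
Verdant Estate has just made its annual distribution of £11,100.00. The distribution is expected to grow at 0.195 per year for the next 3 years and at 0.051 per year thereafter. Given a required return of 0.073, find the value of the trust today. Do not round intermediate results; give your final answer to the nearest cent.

D_1 = 13264.50000
D_2 = 15851.07750
D_3 = 18942.03761
Terminal value at year 3: TV = D_3×(1+g_2)/(r−g_2) = 19908.08153/0.022 = 904912.79685
P_0 = D_1/(1+r)^1 + D_2/(1+r)^2 + D_3/(1+r)^3 + TV/(1+r)^3
    = 12362.06897 + 13767.63505 + 15333.01388 + 732499.89024 = 773962.60813

£773962.61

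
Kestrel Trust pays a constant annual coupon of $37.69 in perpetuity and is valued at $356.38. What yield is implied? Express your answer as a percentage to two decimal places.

10.58%

P = C/r ⇒ r = C/P = $37.69/$356.38 = 0.105758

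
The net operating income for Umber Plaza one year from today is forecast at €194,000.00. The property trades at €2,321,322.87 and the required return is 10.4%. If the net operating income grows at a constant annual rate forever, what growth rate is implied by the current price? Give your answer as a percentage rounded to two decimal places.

P = D₁/(r−g) ⇒ g = r − D₁/P = 0.104 − €194,000.00/€2,321,322.87 = 0.020427

2.04%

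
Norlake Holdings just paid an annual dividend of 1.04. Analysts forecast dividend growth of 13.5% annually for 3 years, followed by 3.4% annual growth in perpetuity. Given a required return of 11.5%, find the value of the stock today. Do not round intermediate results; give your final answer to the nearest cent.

17.24

D_1 = 1.18040
D_2 = 1.33975
D_3 = 1.52062
Terminal value at year 3: TV = D_3×(1+g_2)/(r−g_2) = 1.57232/0.081 = 19.41138
P_0 = D_1/(1+r)^1 + D_2/(1+r)^2 + D_3/(1+r)^3 + TV/(1+r)^3
    = 1.05865 + 1.07764 + 1.09697 + 14.00335 = 17.23662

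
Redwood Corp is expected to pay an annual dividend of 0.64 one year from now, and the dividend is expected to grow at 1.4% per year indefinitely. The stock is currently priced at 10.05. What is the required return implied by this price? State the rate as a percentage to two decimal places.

P = D₁/(r − g) ⇒ r = D₁/P + g = 0.6400/10.05 + 0.014 = 0.063682 + 0.014 = 0.077682

7.77%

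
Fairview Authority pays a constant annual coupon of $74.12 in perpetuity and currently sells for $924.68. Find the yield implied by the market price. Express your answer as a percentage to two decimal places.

P = C/r ⇒ r = C/P = $74.12/$924.68 = 0.080157

8.02%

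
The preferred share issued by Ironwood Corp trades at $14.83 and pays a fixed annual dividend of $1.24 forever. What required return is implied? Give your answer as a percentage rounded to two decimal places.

P = C/r ⇒ r = C/P = $1.24/$14.83 = 0.083614

8.36%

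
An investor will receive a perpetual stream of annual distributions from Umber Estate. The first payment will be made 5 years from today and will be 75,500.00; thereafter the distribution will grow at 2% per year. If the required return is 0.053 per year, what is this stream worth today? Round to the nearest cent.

Value at end of year 4: C₁ / (r − g) = 75,500.00 / (0.053 − 0.02) = 2,287,878.7879
Discount to today: PV = 2,287,878.7879 / (1 + 0.053)^4 = 2,287,878.7879 / 1.229457 = 1,860,884.96

1860884.96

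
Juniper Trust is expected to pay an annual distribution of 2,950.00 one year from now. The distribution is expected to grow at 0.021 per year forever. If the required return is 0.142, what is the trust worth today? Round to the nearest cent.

24380.17

Growing perpetuity: P = D₁ / (r − g) = 2,950.0000 / (0.142 − 0.021) = 24,380.17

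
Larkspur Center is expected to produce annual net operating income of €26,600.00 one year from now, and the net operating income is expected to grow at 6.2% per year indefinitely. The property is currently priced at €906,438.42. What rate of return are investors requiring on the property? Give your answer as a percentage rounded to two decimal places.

P = D₁/(r − g) ⇒ r = D₁/P + g = €26,600.0000/€906,438.42 + 0.062 = 0.029346 + 0.062 = 0.091346

9.13%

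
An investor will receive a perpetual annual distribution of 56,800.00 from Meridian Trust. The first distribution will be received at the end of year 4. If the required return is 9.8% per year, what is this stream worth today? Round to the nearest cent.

Value at end of year 3: C / r = 56,800.00 / 0.098 = 579,591.8367
Discount to today: PV = 579,591.8367 / (1 + 0.098)^3 = 579,591.8367 / 1.323753 = 437,839.80

437839.80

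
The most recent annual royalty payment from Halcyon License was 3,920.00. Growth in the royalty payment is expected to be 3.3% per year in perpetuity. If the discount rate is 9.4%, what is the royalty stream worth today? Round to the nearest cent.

66382.95

D₁ = D₀ × (1 + g) = 3,920.00 × 1.033 = 4,049.3600
Growing perpetuity: P = D₁ / (r − g) = 4,049.3600 / (0.094 − 0.033) = 66,382.95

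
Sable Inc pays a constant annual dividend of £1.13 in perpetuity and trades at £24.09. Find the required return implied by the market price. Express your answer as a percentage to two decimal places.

4.69%

P = C/r ⇒ r = C/P = £1.13/£24.09 = 0.046907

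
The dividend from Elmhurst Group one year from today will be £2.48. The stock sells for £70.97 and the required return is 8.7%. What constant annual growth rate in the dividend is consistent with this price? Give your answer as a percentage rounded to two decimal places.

P = D₁/(r−g) ⇒ g = r − D₁/P = 0.087 − £2.48/£70.97 = 0.052056

5.21%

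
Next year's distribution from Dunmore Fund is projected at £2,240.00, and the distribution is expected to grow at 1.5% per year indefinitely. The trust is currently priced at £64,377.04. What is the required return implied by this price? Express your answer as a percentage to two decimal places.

P = D₁/(r − g) ⇒ r = D₁/P + g = £2,240.0000/£64,377.04 + 0.015 = 0.034795 + 0.015 = 0.049795

4.98%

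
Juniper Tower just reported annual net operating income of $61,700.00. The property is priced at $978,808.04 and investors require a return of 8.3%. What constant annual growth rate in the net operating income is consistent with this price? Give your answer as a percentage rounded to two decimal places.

1.88%

P = D₀(1+g)/(r−g) ⇒ P(r−g) = D₀(1+g) ⇒ g(P+D₀) = P·r − D₀
g = (P·r − D₀)/(P + D₀) = ($978,808.04×0.083 − $61,700.00) / ($978,808.04 + $61,700.00) = 0.018780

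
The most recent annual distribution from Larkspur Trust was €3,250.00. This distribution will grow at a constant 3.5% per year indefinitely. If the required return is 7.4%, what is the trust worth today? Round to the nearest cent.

D₁ = D₀ × (1 + g) = €3,250.00 × 1.035 = €3,363.7500
Growing perpetuity: P = D₁ / (r − g) = €3,363.7500 / (0.074 − 0.035) = €86,250.00

€86250.00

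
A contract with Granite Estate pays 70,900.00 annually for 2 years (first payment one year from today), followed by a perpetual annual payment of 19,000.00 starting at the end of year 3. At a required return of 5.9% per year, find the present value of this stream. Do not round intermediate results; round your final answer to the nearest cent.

417320.49

PV of 2-year annuity: 70,900.00 × [1 − (1+0.059)^−2] / 0.059 = 130169.92709
Perpetuity value at year 2: 19,000.00 / 0.059 = 322033.89831
PV of perpetuity: 322033.89831 / (1+0.059)^2 = 287150.56100
Total PV = 130169.92709 + 287150.56100 = 417320.48809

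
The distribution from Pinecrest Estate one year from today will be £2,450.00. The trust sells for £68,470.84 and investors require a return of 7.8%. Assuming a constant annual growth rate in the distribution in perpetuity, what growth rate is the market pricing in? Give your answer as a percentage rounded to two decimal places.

4.22%

P = D₁/(r−g) ⇒ g = r − D₁/P = 0.078 − £2,450.00/£68,470.84 = 0.042218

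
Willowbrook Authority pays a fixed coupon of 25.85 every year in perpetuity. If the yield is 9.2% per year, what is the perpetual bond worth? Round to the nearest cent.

Level perpetuity: PV = C / r = 25.85 / 0.092 = 280.98

280.98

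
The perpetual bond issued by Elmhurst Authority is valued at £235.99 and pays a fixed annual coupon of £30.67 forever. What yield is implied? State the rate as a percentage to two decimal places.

P = C/r ⇒ r = C/P = £30.67/£235.99 = 0.129963

13.00%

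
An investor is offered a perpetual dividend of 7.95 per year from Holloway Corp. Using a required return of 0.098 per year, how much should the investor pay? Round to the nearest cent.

Level perpetuity: PV = C / r = 7.95 / 0.098 = 81.12

81.12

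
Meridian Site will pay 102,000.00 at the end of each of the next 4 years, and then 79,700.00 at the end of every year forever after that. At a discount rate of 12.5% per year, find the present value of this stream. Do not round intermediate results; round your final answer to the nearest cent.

PV of 4-year annuity: 102,000.00 × [1 − (1+0.125)^−4] / 0.125 = 306575.21719
Perpetuity value at year 4: 79,700.00 / 0.125 = 637600.00000
PV of perpetuity: 637600.00000 / (1+0.125)^4 = 398050.54108
Total PV = 306575.21719 + 398050.54108 = 704625.75827

704625.76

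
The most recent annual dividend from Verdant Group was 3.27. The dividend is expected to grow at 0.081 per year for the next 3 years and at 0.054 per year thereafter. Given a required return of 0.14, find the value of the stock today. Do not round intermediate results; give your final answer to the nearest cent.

D_1 = 3.53487
D_2 = 3.82119
D_3 = 4.13071
Terminal value at year 3: TV = D_3×(1+g_2)/(r−g_2) = 4.35377/0.086 = 50.62523
P_0 = D_1/(1+r)^1 + D_2/(1+r)^2 + D_3/(1+r)^3 + TV/(1+r)^3
    = 3.10076 + 2.94029 + 2.78811 + 34.17059 = 42.99975

43.00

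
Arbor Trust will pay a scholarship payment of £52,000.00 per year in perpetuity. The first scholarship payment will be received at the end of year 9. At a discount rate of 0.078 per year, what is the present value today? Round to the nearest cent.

£365559.99

Value at end of year 8: C / r = £52,000.00 / 0.078 = £666,666.6667
Discount to today: PV = £666,666.6667 / (1 + 0.078)^8 = £666,666.6667 / 1.823686 = £365,559.99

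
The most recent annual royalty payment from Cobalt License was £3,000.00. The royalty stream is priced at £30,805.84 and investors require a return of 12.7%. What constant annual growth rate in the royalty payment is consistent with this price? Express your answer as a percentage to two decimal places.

2.70%

P = D₀(1+g)/(r−g) ⇒ P(r−g) = D₀(1+g) ⇒ g(P+D₀) = P·r − D₀
g = (P·r − D₀)/(P + D₀) = (£30,805.84×0.127 − £3,000.00) / (£30,805.84 + £3,000.00) = 0.026988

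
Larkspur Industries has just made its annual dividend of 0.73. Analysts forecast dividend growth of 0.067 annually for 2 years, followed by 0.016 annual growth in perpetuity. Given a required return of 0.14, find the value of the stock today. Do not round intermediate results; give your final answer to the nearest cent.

D_1 = 0.77891
D_2 = 0.83110
Terminal value at year 2: TV = D_2×(1+g_2)/(r−g_2) = 0.84439/0.124 = 6.80963
P_0 = D_1/(1+r)^1 + D_2/(1+r)^2 + TV/(1+r)^2
    = 0.68325 + 0.63950 + 5.23979 = 6.56255

6.56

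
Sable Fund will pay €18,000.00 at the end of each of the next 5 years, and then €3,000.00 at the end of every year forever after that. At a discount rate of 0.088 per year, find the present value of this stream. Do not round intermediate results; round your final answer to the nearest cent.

€92739.71

PV of 5-year annuity: €18,000.00 × [1 − (1+0.088)^−5] / 0.088 = 70378.56355
Perpetuity value at year 5: €3,000.00 / 0.088 = 34090.90909
PV of perpetuity: 34090.90909 / (1+0.088)^5 = 22361.14850
Total PV = 70378.56355 + 22361.14850 = 92739.71205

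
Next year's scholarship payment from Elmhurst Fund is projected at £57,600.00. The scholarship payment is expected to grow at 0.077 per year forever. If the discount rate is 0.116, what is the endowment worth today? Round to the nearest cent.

Growing perpetuity: P = D₁ / (r − g) = £57,600.0000 / (0.116 − 0.077) = £1,476,923.08

£1476923.08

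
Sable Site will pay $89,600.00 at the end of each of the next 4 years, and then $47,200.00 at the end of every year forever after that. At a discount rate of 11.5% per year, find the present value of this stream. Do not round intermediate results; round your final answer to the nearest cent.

PV of 4-year annuity: $89,600.00 × [1 − (1+0.115)^−4] / 0.115 = 275037.39642
Perpetuity value at year 4: $47,200.00 / 0.115 = 410434.78261
PV of perpetuity: 410434.78261 / (1+0.115)^4 = 265549.01128
Total PV = 275037.39642 + 265549.01128 = 540586.40770

$540586.41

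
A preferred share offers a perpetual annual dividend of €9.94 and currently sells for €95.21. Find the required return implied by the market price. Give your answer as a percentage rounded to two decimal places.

10.44%

P = C/r ⇒ r = C/P = €9.94/€95.21 = 0.104401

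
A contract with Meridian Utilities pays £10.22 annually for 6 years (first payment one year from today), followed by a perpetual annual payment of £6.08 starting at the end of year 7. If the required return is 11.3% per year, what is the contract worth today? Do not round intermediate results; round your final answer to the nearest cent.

PV of 6-year annuity: £10.22 × [1 − (1+0.113)^−6] / 0.113 = 42.86499
Perpetuity value at year 6: £6.08 / 0.113 = 53.80531
PV of perpetuity: 53.80531 / (1+0.113)^6 = 28.30441
Total PV = 42.86499 + 28.30441 = 71.16941

£71.17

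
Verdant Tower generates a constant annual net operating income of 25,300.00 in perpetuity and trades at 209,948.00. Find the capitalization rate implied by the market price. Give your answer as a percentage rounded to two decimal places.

P = C/r ⇒ r = C/P = 25,300.00/209,948.00 = 0.120506

12.05%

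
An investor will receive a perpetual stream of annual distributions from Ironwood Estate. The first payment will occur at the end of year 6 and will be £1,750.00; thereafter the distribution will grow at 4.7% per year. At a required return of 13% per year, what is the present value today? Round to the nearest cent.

£11443.73

Value at end of year 5: C₁ / (r − g) = £1,750.00 / (0.13 − 0.047) = £21,084.3373
Discount to today: PV = £21,084.3373 / (1 + 0.13)^5 = £21,084.3373 / 1.842435 = £11,443.73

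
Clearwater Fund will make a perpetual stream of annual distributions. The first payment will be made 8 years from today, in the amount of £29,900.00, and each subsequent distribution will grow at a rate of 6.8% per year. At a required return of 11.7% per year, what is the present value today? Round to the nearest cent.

Value at end of year 7: C₁ / (r − g) = £29,900.00 / (0.117 − 0.068) = £610,204.0816
Discount to today: PV = £610,204.0816 / (1 + 0.117)^7 = £610,204.0816 / 2.169563 = £281,256.71

£281256.71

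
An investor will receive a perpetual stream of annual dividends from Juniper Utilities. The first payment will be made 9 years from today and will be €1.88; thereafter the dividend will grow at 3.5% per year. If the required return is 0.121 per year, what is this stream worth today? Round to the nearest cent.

Value at end of year 8: C₁ / (r − g) = €1.88 / (0.121 − 0.035) = €21.8605
Discount to today: PV = €21.8605 / (1 + 0.121)^8 = €21.8605 / 2.493704 = €8.77

€8.77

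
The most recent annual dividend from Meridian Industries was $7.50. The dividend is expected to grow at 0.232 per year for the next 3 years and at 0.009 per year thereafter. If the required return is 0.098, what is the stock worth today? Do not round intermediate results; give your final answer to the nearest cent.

$148.56

D_1 = 9.24000
D_2 = 11.38368
D_3 = 14.02469
Terminal value at year 3: TV = D_3×(1+g_2)/(r−g_2) = 14.15092/0.089 = 158.99906
P_0 = D_1/(1+r)^1 + D_2/(1+r)^2 + D_3/(1+r)^3 + TV/(1+r)^3
    = 8.41530 + 9.44230 + 10.59464 + 120.11231 = 148.56456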